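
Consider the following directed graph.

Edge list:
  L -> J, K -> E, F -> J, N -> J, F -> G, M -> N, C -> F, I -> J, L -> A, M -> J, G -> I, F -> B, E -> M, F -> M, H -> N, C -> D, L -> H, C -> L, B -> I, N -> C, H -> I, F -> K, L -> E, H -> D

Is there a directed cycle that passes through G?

No

G lies on a cycle iff there is a path from G back to itself.
Exploring from G, it never reaches itself; equivalently, its strongly connected component is a singleton.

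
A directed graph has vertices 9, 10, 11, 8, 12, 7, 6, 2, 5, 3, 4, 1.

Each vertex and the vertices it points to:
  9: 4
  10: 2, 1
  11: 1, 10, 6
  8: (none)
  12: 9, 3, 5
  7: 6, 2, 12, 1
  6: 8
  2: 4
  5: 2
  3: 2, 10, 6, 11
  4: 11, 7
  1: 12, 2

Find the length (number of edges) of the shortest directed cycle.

3

For each vertex v, BFS finds the shortest path from v back to v.
The shortest such closed walk is 4 → 7 → 2 → 4, length 3.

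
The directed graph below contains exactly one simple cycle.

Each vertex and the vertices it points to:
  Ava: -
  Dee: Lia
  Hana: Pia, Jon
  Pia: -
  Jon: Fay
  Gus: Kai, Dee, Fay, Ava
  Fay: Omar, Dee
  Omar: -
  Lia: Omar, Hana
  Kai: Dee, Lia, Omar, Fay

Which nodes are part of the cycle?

Dee, Fay, Jon, Lia, Hana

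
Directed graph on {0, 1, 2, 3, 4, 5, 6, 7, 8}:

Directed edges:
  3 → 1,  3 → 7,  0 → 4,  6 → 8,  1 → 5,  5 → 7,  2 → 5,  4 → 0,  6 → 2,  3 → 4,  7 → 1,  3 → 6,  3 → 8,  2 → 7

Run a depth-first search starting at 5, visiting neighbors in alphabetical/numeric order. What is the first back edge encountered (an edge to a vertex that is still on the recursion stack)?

DFS from 5 (visiting neighbors in alphabetical/numeric order); mark gray on enter, black on exit:
5 gray
  7 gray
    1 gray
      1→5: 5 is gray → back edge
First back edge: 1 → 5.

1->5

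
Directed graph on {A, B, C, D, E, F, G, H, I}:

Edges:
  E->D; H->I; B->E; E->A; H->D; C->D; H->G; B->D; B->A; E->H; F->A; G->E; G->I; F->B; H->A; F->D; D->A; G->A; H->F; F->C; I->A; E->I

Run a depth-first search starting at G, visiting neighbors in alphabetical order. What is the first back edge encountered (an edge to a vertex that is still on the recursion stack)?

DFS from G (visiting neighbors in alphabetical order); mark gray on enter, black on exit:
G gray
  A gray
  A black
  E gray
    E→A: A black — skip
    D gray
      D→A: A black — skip
    D black
    H gray
      H→A: A black — skip
      H→D: D black — skip
      F gray
        F→A: A black — skip
        B gray
          B→A: A black — skip
          B→D: D black — skip
          B→E: E is gray → back edge
First back edge: B → E.

B→E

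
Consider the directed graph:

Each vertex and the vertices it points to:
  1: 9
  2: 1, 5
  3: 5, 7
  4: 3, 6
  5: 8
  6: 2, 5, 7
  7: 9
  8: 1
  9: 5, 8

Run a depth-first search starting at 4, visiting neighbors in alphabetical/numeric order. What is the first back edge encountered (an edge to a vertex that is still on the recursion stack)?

9→5

DFS from 4 (visiting neighbors in alphabetical/numeric order); mark gray on enter, black on exit:
4 gray
  3 gray
    5 gray
      8 gray
        1 gray
          9 gray
            9→5: 5 is gray → back edge
First back edge: 9 → 5.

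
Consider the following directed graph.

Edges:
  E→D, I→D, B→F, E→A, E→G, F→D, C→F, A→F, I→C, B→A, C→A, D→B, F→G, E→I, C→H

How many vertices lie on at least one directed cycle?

A vertex is on a directed cycle iff it belongs to a strongly connected component of size ≥ 2 (or has a self-loop).
The vertices on cycles are {A, B, D, F} — 4 in total.

4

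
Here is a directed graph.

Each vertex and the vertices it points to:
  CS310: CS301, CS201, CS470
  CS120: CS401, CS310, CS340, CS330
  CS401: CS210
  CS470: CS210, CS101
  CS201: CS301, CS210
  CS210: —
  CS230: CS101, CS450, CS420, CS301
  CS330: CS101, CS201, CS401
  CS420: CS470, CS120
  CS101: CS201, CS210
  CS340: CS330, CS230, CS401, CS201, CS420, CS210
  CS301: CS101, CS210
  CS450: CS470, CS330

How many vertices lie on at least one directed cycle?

A vertex is on a directed cycle iff it belongs to a strongly connected component of size ≥ 2 (or has a self-loop).
The vertices on cycles are {CS101, CS120, CS201, CS230, CS301, CS340, CS420} — 7 in total.

7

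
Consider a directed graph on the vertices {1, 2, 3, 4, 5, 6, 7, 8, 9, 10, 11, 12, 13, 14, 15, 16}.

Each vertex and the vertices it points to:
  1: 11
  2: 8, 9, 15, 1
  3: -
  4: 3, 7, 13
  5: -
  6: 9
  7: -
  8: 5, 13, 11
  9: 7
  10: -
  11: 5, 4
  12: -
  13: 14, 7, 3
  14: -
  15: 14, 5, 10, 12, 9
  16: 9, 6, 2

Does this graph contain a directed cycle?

No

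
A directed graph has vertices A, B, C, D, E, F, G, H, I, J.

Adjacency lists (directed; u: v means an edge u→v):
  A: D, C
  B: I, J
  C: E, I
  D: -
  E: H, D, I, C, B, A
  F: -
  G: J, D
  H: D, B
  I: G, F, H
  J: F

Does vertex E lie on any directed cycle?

E is on a cycle iff E can reach itself via ≥1 edge.
E → C → E — yes.

Yes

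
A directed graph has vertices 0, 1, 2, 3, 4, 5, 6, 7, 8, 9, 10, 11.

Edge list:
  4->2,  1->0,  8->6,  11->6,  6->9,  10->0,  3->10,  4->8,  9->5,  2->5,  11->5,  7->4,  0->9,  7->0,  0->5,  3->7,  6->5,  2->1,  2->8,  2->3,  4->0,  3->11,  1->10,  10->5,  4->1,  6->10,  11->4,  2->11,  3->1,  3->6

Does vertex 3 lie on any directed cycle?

Yes

3 is on a cycle iff 3 can reach itself via ≥1 edge.
3 → 11 → 4 → 2 → 3 — yes.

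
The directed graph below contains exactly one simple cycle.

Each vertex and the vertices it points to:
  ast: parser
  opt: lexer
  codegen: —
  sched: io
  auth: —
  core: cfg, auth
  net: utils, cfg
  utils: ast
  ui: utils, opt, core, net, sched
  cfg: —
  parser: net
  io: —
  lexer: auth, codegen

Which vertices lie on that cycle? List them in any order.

ast, net, utils, parser

DFS with gray/black marking from net:
net gray
  utils gray
    ast gray
      parser gray
        parser→net: net is gray → back edge
Back edge closes the cycle net → utils → ast → parser → net; its vertices are {ast, net, utils, parser}.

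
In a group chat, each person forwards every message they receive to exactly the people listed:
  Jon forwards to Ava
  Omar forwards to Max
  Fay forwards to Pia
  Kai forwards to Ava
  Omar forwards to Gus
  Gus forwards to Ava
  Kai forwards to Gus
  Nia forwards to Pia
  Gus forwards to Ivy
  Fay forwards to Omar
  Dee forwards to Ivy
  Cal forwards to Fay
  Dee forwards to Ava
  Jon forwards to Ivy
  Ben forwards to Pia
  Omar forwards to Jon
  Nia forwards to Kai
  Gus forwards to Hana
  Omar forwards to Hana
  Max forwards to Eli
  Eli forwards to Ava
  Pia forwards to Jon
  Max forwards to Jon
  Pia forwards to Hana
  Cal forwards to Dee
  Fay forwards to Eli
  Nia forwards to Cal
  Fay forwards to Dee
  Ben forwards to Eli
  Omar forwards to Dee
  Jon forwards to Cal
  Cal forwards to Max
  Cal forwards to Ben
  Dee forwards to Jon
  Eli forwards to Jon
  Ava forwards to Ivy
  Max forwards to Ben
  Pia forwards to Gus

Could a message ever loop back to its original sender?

Yes

DFS with white/gray/black marking, starting from Ava:
Ava gray
  Ivy gray
  Ivy black
Ava black
Nia gray
  Pia gray
    Jon gray
      Jon→Ivy: Ivy black — skip
      Jon→Ava: Ava black — skip
      Cal gray
        Max gray
          Ben gray
            Eli gray
              Eli→Ava: Ava black — skip
              Eli→Jon: Jon is gray → back edge
Back edge found, so a cycle exists: Jon → Cal → Max → Ben → Eli → Jon.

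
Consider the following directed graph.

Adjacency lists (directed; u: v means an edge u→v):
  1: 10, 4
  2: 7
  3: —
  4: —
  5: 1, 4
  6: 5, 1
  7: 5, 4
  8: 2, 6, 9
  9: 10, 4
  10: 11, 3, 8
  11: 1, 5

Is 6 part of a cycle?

Yes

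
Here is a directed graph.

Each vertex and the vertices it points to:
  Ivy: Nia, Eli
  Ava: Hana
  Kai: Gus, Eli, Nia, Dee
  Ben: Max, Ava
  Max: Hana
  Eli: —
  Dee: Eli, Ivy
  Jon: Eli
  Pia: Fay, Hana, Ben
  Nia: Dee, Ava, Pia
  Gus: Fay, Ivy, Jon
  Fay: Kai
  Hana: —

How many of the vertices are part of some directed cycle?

A vertex is on a directed cycle iff it belongs to a strongly connected component of size ≥ 2 (or has a self-loop).
The vertices on cycles are {Dee, Fay, Gus, Ivy, Kai, Nia, Pia} — 7 in total.

7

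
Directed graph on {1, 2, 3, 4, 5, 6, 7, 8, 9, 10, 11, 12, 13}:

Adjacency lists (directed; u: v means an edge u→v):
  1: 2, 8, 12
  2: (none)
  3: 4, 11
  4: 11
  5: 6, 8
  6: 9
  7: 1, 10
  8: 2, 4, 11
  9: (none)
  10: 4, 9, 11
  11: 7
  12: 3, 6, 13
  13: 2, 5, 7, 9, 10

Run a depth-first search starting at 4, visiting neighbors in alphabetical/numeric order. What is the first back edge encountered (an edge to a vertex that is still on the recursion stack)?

8->4

DFS from 4 (visiting neighbors in alphabetical/numeric order); mark gray on enter, black on exit:
4 gray
  11 gray
    7 gray
      1 gray
        2 gray
        2 black
        8 gray
          8→2: 2 black — skip
          8→4: 4 is gray → back edge
First back edge: 8 → 4.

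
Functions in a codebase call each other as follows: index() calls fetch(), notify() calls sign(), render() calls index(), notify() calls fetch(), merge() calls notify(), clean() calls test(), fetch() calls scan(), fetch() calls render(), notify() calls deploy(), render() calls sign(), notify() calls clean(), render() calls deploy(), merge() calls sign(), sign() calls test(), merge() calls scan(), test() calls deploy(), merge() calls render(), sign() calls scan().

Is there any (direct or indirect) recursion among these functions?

Yes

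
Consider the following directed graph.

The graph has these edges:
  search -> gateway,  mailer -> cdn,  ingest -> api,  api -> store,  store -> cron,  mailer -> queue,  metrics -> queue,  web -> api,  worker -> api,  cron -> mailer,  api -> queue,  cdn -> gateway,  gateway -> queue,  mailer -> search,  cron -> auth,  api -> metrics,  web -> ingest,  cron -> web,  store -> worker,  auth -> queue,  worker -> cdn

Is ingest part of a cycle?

ingest is on a cycle iff ingest can reach itself via ≥1 edge.
ingest → api → store → cron → web → ingest — yes.

Yes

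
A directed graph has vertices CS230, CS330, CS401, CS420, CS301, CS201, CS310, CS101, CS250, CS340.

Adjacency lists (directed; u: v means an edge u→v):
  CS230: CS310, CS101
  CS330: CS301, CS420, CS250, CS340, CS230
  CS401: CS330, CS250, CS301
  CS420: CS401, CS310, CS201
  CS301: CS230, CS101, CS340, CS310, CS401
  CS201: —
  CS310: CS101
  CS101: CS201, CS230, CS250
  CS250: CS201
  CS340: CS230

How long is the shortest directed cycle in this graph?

2

For each vertex v, BFS finds the shortest path from v back to v.
The shortest such closed walk is CS401 → CS301 → CS401, length 2.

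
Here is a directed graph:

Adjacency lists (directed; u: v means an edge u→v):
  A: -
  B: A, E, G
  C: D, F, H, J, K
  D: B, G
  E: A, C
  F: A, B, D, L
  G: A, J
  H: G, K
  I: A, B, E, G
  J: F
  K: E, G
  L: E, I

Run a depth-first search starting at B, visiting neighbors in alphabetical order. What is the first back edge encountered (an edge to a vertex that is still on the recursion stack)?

D→B

DFS from B (visiting neighbors in alphabetical order); mark gray on enter, black on exit:
B gray
  A gray
  A black
  E gray
    E→A: A black — skip
    C gray
      D gray
        D→B: B is gray → back edge
First back edge: D → B.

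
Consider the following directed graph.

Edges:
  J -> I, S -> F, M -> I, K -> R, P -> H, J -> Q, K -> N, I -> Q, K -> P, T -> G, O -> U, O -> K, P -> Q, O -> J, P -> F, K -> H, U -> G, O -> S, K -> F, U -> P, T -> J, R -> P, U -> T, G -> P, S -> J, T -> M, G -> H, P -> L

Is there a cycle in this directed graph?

DFS with white/gray/black marking, starting from I:
I gray
  Q gray
  Q black
I black
F gray
F black
G gray
  P gray
    P→Q: Q black — skip
    P→F: F black — skip
    L gray
    L black
    H gray
    H black
  P black
  G→H: H black — skip
G black
J gray
  J→Q: Q black — skip
  J→I: I black — skip
J black
K gray
  K→H: H black — skip
  K→P: P black — skip
  R gray
    R→P: P black — skip
  R black
  K→F: F black — skip
  N gray
  N black
K black
M gray
  M→I: I black — skip
M black
O gray
  O→K: K black — skip
  O→J: J black — skip
  S gray
    S→F: F black — skip
    S→J: J black — skip
  S black
  U gray
    U→G: G black — skip
    T gray
      T→J: J black — skip
      T→G: G black — skip
      T→M: M black — skip
    T black
    U→P: P black — skip
  U black
O black
Every edge goes to a white or black vertex — no back edge, so the graph is acyclic.

No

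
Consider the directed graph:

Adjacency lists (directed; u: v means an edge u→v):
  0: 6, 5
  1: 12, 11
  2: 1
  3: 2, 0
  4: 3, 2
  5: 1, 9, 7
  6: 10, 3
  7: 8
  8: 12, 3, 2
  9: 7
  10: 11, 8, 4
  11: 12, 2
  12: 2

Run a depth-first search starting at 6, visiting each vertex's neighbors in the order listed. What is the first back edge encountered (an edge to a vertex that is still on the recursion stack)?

1→12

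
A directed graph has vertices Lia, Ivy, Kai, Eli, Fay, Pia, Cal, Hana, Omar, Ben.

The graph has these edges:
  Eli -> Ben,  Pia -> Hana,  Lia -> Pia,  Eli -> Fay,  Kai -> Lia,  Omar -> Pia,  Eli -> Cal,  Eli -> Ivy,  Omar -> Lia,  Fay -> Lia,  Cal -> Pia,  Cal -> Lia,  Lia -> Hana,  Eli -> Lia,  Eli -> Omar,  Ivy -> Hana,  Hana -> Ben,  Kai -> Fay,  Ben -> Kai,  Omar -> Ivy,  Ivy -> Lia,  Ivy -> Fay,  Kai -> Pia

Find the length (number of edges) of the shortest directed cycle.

4

For each vertex v, BFS finds the shortest path from v back to v.
The shortest such closed walk is Ben → Kai → Lia → Hana → Ben, length 4.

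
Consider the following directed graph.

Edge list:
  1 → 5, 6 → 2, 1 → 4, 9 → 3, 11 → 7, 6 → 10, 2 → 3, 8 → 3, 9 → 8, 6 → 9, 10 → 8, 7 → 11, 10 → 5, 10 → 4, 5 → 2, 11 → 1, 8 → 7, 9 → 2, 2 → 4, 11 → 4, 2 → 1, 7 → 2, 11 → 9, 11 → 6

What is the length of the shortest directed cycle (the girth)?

For each vertex v, BFS finds the shortest path from v back to v.
The shortest such closed walk is 11 → 7 → 11, length 2.

2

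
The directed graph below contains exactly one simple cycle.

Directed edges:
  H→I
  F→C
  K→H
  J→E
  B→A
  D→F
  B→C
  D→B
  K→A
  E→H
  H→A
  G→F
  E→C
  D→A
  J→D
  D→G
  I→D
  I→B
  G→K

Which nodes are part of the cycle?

D, G, H, I, K

DFS with gray/black marking from D:
D gray
  F gray
    C gray
    C black
  F black
  G gray
    K gray
      H gray
        I gray
          B gray
            A gray
            A black
            B→C: C black — skip
          B black
          I→D: D is gray → back edge
Back edge closes the cycle D → G → K → H → I → D; its vertices are {D, G, H, I, K}.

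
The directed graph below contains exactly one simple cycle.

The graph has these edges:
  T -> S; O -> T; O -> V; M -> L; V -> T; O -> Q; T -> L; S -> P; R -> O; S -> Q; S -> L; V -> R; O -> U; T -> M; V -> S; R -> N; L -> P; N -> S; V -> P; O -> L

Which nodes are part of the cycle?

DFS with gray/black marking from V:
V gray
  S gray
    P gray
    P black
    Q gray
    Q black
    L gray
      L→P: P black — skip
    L black
  S black
  R gray
    N gray
      N→S: S black — skip
    N black
    O gray
      T gray
        T→S: S black — skip
        T→L: L black — skip
        M gray
          M→L: L black — skip
        M black
      T black
      U gray
      U black
      O→L: L black — skip
      O→V: V is gray → back edge
Back edge closes the cycle V → R → O → V; its vertices are {O, R, V}.

O, R, V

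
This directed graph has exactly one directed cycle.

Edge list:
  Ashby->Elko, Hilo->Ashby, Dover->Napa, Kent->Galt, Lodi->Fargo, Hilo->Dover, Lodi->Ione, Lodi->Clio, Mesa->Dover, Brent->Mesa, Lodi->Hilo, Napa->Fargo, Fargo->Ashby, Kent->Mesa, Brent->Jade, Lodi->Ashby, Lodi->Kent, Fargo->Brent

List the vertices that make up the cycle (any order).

DFS with gray/black marking from Fargo:
Fargo gray
  Ashby gray
    Elko gray
    Elko black
  Ashby black
  Brent gray
    Mesa gray
      Dover gray
        Napa gray
          Napa→Fargo: Fargo is gray → back edge
Back edge closes the cycle Fargo → Brent → Mesa → Dover → Napa → Fargo; its vertices are {Mesa, Napa, Brent, Dover, Fargo}.

Mesa, Napa, Brent, Dover, Fargo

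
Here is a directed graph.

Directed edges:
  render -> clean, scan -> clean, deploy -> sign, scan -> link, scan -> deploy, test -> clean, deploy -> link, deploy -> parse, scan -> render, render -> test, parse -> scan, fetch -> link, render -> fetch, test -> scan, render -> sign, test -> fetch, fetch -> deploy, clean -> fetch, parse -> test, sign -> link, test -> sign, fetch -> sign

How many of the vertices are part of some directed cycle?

7

A vertex is on a directed cycle iff it belongs to a strongly connected component of size ≥ 2 (or has a self-loop).
The vertices on cycles are {scan, test, clean, fetch, parse, deploy, render} — 7 in total.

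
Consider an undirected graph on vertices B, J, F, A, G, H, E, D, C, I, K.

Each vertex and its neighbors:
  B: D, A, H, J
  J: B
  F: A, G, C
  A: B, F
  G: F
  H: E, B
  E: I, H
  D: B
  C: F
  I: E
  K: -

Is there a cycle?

DFS, tracking each vertex's parent; an edge to a visited non-parent vertex closes a cycle.
Start from H:
visit H (parent –)
  visit E (parent H)
    visit I (parent E)
      I–E: parent, skip
    E–H: parent, skip
  visit B (parent H)
    visit D (parent B)
      D–B: parent, skip
    visit A (parent B)
      A–B: parent, skip
      visit F (parent A)
        F–A: parent, skip
        visit G (parent F)
          G–F: parent, skip
        visit C (parent F)
          C–F: parent, skip
    B–H: parent, skip
    visit J (parent B)
      J–B: parent, skip
visit K (parent –)
No non-parent visited neighbor found — the graph is a forest.

No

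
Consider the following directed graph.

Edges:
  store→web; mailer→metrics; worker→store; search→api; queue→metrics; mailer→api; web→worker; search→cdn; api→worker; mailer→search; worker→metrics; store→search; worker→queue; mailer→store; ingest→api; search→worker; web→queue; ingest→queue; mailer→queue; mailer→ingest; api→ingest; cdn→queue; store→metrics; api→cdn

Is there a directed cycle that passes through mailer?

No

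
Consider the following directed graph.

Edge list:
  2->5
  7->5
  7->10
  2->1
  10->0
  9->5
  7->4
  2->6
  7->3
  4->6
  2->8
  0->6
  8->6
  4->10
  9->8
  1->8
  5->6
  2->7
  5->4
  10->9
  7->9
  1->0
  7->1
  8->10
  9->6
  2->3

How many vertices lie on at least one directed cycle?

5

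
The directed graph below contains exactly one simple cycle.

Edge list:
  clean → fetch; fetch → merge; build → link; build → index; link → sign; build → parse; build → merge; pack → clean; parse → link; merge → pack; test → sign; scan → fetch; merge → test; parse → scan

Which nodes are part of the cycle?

pack, clean, fetch, merge

DFS with gray/black marking from merge:
merge gray
  pack gray
    clean gray
      fetch gray
        fetch→merge: merge is gray → back edge
Back edge closes the cycle merge → pack → clean → fetch → merge; its vertices are {pack, clean, fetch, merge}.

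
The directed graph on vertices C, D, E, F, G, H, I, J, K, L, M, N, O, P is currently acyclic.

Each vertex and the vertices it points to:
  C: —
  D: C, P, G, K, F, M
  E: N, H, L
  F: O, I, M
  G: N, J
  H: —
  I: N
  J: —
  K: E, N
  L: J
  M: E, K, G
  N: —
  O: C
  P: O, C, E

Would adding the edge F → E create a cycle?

No

Adding F→E creates a cycle iff E can already reach F.
Explore from E: no path reaches F. The graph stays acyclic.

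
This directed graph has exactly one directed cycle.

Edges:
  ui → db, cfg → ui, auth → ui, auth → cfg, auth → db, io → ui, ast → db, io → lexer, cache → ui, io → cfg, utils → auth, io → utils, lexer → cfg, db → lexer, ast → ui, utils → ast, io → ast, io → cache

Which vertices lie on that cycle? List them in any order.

db, ui, cfg, lexer

DFS with gray/black marking from lexer:
lexer gray
  cfg gray
    ui gray
      db gray
        db→lexer: lexer is gray → back edge
Back edge closes the cycle lexer → cfg → ui → db → lexer; its vertices are {db, ui, cfg, lexer}.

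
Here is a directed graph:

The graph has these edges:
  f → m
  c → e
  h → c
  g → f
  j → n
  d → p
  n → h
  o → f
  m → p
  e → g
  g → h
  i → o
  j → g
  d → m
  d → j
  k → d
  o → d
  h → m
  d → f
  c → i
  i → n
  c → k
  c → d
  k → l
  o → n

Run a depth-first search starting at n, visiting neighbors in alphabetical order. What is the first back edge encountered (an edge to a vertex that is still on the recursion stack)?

DFS from n (visiting neighbors in alphabetical order); mark gray on enter, black on exit:
n gray
  h gray
    c gray
      d gray
        f gray
          m gray
            p gray
            p black
          m black
        f black
        j gray
          g gray
            g→f: f black — skip
            g→h: h is gray → back edge
First back edge: g → h.

g->h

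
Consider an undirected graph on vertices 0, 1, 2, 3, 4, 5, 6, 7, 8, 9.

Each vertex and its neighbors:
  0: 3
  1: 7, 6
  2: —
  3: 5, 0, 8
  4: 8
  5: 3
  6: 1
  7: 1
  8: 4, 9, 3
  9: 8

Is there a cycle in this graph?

No

DFS, tracking each vertex's parent; an edge to a visited non-parent vertex closes a cycle.
Start from 0:
visit 0 (parent –)
  visit 3 (parent 0)
    visit 5 (parent 3)
      5–3: parent, skip
    3–0: parent, skip
    visit 8 (parent 3)
      visit 4 (parent 8)
        4–8: parent, skip
      visit 9 (parent 8)
        9–8: parent, skip
      8–3: parent, skip
visit 1 (parent –)
  visit 7 (parent 1)
    7–1: parent, skip
  visit 6 (parent 1)
    6–1: parent, skip
visit 2 (parent –)
No non-parent visited neighbor found — the graph is a forest.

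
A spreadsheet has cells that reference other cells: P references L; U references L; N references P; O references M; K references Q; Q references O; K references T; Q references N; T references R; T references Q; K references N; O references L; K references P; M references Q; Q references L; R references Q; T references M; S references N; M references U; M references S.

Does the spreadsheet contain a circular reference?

DFS with white/gray/black marking, starting from M:
M gray
  S gray
    N gray
      P gray
        L gray
        L black
      P black
    N black
  S black
  Q gray
    Q→L: L black — skip
    Q→N: N black — skip
    O gray
      O→M: M is gray → back edge
Back edge found, so a cycle exists: M → Q → O → M.

Yes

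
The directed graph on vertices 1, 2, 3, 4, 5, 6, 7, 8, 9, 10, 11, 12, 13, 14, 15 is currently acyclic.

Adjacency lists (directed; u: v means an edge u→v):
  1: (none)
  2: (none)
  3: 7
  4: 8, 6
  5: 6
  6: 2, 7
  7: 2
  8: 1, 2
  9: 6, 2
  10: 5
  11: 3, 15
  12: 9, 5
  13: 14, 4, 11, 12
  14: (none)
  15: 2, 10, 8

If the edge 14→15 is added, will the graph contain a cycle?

No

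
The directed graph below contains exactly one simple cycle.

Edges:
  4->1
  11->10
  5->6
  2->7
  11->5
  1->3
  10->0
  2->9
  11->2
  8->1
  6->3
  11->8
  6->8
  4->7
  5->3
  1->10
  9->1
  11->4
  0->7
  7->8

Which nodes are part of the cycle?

0, 1, 7, 8, 10

DFS with gray/black marking from 10:
10 gray
  0 gray
    7 gray
      8 gray
        1 gray
          3 gray
          3 black
          1→10: 10 is gray → back edge
Back edge closes the cycle 10 → 0 → 7 → 8 → 1 → 10; its vertices are {0, 1, 7, 8, 10}.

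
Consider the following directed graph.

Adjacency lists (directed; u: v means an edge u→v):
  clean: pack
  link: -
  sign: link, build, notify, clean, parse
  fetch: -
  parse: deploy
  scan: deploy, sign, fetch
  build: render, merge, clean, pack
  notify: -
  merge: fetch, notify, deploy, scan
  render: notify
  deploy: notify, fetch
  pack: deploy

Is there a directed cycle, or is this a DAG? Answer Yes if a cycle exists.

DFS with white/gray/black marking, starting from scan:
scan gray
  deploy gray
    notify gray
    notify black
    fetch gray
    fetch black
  deploy black
  sign gray
    link gray
    link black
    build gray
      render gray
        render→notify: notify black — skip
      render black
      merge gray
        merge→fetch: fetch black — skip
        merge→notify: notify black — skip
        merge→deploy: deploy black — skip
        merge→scan: scan is gray → back edge
Back edge found, so a cycle exists: scan → sign → build → merge → scan.

Yes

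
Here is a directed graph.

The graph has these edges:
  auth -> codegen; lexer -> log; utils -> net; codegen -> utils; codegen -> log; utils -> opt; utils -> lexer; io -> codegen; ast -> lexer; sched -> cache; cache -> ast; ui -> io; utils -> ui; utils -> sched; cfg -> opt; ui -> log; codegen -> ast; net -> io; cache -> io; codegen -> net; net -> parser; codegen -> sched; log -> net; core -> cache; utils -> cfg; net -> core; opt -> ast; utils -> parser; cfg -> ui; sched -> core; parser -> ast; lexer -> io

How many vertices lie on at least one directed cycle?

14

A vertex is on a directed cycle iff it belongs to a strongly connected component of size ≥ 2 (or has a self-loop).
The vertices on cycles are {io, ui, ast, cfg, log, net, opt, core, cache, lexer, sched, utils, parser, codegen} — 14 in total.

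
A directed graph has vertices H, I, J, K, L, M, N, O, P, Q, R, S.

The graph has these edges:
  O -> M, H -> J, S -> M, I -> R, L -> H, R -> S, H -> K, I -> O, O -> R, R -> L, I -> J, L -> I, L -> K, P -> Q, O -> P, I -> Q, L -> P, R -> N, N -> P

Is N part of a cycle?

N lies on a cycle iff there is a path from N back to itself.
Exploring from N, it never reaches itself; equivalently, its strongly connected component is a singleton.

No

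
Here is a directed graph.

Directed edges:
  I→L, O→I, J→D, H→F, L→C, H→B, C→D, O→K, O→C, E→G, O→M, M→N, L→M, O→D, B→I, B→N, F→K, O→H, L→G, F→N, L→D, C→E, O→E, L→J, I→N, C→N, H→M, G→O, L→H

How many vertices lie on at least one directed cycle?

8

A vertex is on a directed cycle iff it belongs to a strongly connected component of size ≥ 2 (or has a self-loop).
The vertices on cycles are {B, C, E, G, H, I, L, O} — 8 in total.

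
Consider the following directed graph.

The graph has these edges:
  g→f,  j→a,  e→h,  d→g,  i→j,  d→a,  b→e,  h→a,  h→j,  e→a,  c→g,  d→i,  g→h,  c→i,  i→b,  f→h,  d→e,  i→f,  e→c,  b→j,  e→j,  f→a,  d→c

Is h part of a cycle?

No

h lies on a cycle iff there is a path from h back to itself.
Exploring from h, it never reaches itself; equivalently, its strongly connected component is a singleton.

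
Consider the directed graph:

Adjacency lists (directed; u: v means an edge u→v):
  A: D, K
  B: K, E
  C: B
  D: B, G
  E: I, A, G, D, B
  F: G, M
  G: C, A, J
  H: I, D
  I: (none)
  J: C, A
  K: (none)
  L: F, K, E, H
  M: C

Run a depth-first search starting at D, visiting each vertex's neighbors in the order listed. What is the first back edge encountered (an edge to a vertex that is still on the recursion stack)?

A->D

DFS from D (visiting each vertex's neighbors in the order listed); mark gray on enter, black on exit:
D gray
  B gray
    K gray
    K black
    E gray
      I gray
      I black
      A gray
        A→D: D is gray → back edge
First back edge: A → D.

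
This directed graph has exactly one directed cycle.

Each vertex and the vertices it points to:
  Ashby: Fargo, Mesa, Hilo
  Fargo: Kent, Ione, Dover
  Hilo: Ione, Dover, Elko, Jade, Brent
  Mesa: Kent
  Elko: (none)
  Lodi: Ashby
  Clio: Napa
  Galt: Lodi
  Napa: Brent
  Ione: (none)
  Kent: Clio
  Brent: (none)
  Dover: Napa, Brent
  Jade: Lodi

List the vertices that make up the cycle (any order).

Hilo, Jade, Lodi, Ashby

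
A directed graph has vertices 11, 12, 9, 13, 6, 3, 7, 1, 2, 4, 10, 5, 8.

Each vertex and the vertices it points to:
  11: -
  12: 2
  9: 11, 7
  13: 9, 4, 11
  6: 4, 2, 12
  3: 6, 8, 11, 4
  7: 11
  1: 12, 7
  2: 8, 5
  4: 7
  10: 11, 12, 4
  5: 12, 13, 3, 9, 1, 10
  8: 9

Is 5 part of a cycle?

Yes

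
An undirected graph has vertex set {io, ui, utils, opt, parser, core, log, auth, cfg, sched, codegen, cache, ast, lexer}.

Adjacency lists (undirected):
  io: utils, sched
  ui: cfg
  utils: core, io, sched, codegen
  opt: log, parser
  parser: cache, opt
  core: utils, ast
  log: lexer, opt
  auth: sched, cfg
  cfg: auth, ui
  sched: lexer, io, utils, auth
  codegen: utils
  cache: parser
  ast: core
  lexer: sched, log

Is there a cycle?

DFS, tracking each vertex's parent; an edge to a visited non-parent vertex closes a cycle.
Start from log:
visit log (parent –)
  visit lexer (parent log)
    visit sched (parent lexer)
      sched–lexer: parent, skip
      visit io (parent sched)
        visit utils (parent io)
          visit core (parent utils)
            core–utils: parent, skip
            visit ast (parent core)
              ast–core: parent, skip
          utils–io: parent, skip
          utils–sched: sched visited and ≠ parent → cycle
Cycle: sched – io – utils – sched.

Yes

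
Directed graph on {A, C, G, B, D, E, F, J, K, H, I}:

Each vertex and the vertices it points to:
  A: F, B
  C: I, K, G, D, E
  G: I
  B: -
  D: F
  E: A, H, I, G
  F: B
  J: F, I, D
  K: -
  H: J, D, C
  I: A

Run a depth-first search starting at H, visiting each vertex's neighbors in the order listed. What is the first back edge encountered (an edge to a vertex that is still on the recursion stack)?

E->H

DFS from H (visiting each vertex's neighbors in the order listed); mark gray on enter, black on exit:
H gray
  J gray
    F gray
      B gray
      B black
    F black
    I gray
      A gray
        A→F: F black — skip
        A→B: B black — skip
      A black
    I black
    D gray
      D→F: F black — skip
    D black
  J black
  H→D: D black — skip
  C gray
    C→I: I black — skip
    K gray
    K black
    G gray
      G→I: I black — skip
    G black
    C→D: D black — skip
    E gray
      E→A: A black — skip
      E→H: H is gray → back edge
First back edge: E → H.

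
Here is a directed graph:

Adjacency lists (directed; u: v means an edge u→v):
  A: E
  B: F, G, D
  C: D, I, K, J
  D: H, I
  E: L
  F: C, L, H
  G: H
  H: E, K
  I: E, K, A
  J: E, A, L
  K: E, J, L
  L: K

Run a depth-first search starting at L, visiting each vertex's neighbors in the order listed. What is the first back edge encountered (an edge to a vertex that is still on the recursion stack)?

DFS from L (visiting each vertex's neighbors in the order listed); mark gray on enter, black on exit:
L gray
  K gray
    E gray
      E→L: L is gray → back edge
First back edge: E → L.

E->L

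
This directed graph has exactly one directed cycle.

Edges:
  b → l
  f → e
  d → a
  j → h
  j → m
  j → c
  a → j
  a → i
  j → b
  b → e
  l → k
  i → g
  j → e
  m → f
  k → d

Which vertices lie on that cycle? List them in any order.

DFS with gray/black marking from a:
a gray
  i gray
    g gray
    g black
  i black
  j gray
    e gray
    e black
    c gray
    c black
    b gray
      b→e: e black — skip
      l gray
        k gray
          d gray
            d→a: a is gray → back edge
Back edge closes the cycle a → j → b → l → k → d → a; its vertices are {a, b, d, j, k, l}.

a, b, d, j, k, l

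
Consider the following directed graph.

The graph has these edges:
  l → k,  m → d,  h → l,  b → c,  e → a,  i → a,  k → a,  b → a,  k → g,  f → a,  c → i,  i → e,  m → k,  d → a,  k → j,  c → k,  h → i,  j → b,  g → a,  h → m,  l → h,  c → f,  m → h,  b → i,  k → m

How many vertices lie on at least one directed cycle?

7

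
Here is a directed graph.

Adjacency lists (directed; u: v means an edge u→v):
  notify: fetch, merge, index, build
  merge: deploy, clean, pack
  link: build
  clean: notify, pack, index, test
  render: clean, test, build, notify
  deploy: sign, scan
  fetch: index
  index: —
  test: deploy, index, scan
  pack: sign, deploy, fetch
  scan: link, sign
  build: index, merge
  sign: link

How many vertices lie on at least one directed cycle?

A vertex is on a directed cycle iff it belongs to a strongly connected component of size ≥ 2 (or has a self-loop).
The vertices on cycles are {link, pack, scan, sign, test, build, clean, merge, deploy, notify} — 10 in total.

10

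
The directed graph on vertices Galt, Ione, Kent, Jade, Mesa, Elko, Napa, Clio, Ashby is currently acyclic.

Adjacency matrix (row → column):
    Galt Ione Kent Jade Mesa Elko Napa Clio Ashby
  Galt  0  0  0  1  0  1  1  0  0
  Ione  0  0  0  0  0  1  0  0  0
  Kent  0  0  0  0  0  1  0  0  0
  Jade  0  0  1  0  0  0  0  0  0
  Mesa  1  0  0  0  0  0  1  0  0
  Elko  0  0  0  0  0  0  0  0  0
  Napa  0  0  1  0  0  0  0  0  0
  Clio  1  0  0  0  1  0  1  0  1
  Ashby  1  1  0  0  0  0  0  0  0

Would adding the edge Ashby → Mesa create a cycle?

No

Adding Ashby→Mesa creates a cycle iff Mesa can already reach Ashby.
Explore from Mesa: no path reaches Ashby. The graph stays acyclic.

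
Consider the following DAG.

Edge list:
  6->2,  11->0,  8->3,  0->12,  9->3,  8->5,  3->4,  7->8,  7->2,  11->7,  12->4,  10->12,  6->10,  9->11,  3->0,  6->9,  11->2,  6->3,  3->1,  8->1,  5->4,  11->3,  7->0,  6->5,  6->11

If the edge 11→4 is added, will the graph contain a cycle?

Adding 11→4 creates a cycle iff 4 can already reach 11.
Explore from 4: no path reaches 11. The graph stays acyclic.

No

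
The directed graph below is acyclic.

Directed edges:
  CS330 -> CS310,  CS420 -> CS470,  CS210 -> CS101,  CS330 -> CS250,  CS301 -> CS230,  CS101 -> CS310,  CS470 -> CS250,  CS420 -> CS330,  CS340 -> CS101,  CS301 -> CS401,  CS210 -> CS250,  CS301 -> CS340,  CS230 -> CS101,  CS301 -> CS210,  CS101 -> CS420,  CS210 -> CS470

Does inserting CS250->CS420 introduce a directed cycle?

Yes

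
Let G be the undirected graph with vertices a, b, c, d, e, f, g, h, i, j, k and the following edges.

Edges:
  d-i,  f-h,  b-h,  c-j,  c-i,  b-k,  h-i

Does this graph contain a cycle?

No

DFS, tracking each vertex's parent; an edge to a visited non-parent vertex closes a cycle.
Start from i:
visit i (parent –)
  visit d (parent i)
    d–i: parent, skip
  visit h (parent i)
    h–i: parent, skip
    visit b (parent h)
      visit k (parent b)
        k–b: parent, skip
      b–h: parent, skip
    visit f (parent h)
      f–h: parent, skip
  visit c (parent i)
    c–i: parent, skip
    visit j (parent c)
      j–c: parent, skip
visit a (parent –)
visit e (parent –)
visit g (parent –)
No non-parent visited neighbor found — the graph is a forest.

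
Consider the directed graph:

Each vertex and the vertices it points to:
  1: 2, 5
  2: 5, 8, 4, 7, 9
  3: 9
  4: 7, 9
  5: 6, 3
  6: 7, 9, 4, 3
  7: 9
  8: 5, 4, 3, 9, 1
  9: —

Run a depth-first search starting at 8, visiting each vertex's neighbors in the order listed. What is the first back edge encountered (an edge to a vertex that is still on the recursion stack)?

DFS from 8 (visiting each vertex's neighbors in the order listed); mark gray on enter, black on exit:
8 gray
  5 gray
    6 gray
      7 gray
        9 gray
        9 black
      7 black
      6→9: 9 black — skip
      4 gray
        4→7: 7 black — skip
        4→9: 9 black — skip
      4 black
      3 gray
        3→9: 9 black — skip
      3 black
    6 black
    5→3: 3 black — skip
  5 black
  8→4: 4 black — skip
  8→3: 3 black — skip
  8→9: 9 black — skip
  1 gray
    2 gray
      2→5: 5 black — skip
      2→8: 8 is gray → back edge
First back edge: 2 → 8.

2→8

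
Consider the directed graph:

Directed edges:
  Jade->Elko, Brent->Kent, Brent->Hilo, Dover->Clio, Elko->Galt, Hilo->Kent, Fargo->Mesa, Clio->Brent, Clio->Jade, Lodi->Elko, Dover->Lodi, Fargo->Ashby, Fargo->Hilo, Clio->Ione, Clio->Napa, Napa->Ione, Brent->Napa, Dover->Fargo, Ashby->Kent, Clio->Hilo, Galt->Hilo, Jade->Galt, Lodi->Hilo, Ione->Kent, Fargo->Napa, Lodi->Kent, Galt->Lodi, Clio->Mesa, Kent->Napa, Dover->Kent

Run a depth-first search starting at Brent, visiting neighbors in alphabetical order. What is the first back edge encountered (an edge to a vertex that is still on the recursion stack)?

Ione->Kent

DFS from Brent (visiting neighbors in alphabetical order); mark gray on enter, black on exit:
Brent gray
  Hilo gray
    Kent gray
      Napa gray
        Ione gray
          Ione→Kent: Kent is gray → back edge
First back edge: Ione → Kent.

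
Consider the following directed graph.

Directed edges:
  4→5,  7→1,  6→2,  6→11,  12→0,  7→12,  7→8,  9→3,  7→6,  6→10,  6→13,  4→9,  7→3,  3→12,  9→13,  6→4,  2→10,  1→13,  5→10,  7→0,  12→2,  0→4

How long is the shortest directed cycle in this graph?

5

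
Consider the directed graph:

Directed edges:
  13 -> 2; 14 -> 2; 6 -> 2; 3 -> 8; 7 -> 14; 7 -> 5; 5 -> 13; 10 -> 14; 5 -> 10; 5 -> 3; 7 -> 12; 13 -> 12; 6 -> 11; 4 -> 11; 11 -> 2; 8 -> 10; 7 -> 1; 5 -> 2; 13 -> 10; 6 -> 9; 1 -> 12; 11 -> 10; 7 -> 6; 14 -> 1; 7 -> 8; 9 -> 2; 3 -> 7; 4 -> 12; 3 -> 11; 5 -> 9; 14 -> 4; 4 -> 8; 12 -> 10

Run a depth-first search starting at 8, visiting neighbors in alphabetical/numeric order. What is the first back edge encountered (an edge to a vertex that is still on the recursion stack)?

12→10

DFS from 8 (visiting neighbors in alphabetical/numeric order); mark gray on enter, black on exit:
8 gray
  10 gray
    14 gray
      1 gray
        12 gray
          12→10: 10 is gray → back edge
First back edge: 12 → 10.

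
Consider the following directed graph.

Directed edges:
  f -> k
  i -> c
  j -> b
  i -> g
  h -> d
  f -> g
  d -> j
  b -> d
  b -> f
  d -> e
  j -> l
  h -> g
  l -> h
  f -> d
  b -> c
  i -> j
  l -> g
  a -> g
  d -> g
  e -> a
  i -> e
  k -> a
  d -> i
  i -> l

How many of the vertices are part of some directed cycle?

7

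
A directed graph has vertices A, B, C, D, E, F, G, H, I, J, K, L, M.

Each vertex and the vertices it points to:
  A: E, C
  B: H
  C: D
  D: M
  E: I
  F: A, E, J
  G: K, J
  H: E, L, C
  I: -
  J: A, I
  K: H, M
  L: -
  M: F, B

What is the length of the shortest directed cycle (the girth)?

For each vertex v, BFS finds the shortest path from v back to v.
The shortest such closed walk is M → B → H → C → D → M, length 5.

5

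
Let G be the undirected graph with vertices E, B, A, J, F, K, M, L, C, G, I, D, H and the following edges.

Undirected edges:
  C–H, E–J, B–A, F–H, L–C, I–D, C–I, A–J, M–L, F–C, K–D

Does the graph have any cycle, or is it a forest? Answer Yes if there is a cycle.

Yes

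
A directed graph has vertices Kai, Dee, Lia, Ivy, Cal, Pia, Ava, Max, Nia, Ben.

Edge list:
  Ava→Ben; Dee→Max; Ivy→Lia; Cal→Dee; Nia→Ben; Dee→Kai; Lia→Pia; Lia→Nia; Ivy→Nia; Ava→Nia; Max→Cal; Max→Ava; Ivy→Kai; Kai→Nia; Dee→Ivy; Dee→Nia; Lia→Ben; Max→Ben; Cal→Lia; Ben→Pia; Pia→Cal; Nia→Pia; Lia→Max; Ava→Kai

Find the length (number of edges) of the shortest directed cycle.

3

For each vertex v, BFS finds the shortest path from v back to v.
The shortest such closed walk is Max → Cal → Dee → Max, length 3.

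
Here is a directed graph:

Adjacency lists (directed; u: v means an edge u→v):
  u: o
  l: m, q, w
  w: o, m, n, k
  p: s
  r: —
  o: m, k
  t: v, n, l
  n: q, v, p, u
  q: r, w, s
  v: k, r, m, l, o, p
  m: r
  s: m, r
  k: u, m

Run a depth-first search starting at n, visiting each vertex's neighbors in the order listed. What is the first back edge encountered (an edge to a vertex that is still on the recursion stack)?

u→o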